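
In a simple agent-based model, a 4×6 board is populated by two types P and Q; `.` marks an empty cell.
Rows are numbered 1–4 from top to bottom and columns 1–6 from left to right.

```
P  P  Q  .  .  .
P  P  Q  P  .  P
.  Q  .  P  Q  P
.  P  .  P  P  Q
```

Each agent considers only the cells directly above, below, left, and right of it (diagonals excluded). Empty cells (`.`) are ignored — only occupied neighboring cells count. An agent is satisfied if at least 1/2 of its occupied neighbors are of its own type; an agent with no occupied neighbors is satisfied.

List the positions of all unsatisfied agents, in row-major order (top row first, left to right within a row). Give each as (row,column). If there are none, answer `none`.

Row 1: (1,1)P 2/2 satisfied · (1,2)P 2/3 satisfied · (1,3)Q 1/2 satisfied
Row 2: (2,1)P 2/2 satisfied · (2,2)P 2/4 satisfied · (2,3)Q 1/3 not · (2,4)P 1/2 satisfied · (2,6)P 1/1 satisfied
Row 3: (3,2)Q 0/2 not · (3,4)P 2/3 satisfied · (3,5)Q 0/3 not · (3,6)P 1/3 not
Row 4: (4,2)P 0/1 not · (4,4)P 2/2 satisfied · (4,5)P 1/3 not · (4,6)Q 0/2 not

(2,3), (3,2), (3,5), (3,6), (4,2), (4,5), (4,6)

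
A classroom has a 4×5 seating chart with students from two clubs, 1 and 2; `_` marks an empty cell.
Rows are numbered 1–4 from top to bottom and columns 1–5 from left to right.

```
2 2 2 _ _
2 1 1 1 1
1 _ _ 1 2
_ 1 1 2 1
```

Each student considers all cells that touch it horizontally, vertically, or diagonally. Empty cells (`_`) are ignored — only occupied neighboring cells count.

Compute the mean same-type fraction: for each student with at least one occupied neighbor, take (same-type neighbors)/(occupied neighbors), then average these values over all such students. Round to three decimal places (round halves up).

0.537

(1,1)2 2/3
(1,2)2 3/5
(1,3)2 1/4
(2,1)2 2/4
(2,2)1 2/6
(2,3)1 3/5
(2,4)1 3/5
(2,5)1 2/3
(3,1)1 2/3
(3,4)1 5/7
(3,5)2 1/5
(4,2)1 2/2
(4,3)1 2/3
(4,4)2 1/4
(4,5)1 1/3
Sum over 15 students: 2/3 + 3/5 + 1/4 + 2/4 + 2/6 + 3/5 + 3/5 + 2/3 + 2/3 + 5/7 + 1/5 + 2/2 + 2/3 + 1/4 + 1/3 = 169/21; mean = 169/21 ÷ 15 = 169/315 = 0.536507… → 0.537.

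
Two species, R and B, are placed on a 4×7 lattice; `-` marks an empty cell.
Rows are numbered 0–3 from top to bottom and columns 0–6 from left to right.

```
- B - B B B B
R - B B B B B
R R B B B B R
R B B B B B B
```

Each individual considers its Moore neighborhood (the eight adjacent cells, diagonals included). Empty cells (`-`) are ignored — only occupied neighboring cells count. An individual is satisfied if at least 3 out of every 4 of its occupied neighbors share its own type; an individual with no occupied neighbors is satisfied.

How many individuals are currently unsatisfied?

7

Row 0: (0,1)B 1/2 ✗ · (0,3)B 4/4 ✓ · (0,4)B 5/5 ✓ · (0,5)B 5/5 ✓ · (0,6)B 3/3 ✓
Row 1: (1,0)R 2/3 ✗ · (1,2)B 5/6 ✓ · (1,3)B 7/7 ✓ · (1,4)B 8/8 ✓ · (1,5)B 7/8 ✓ · (1,6)B 4/5 ✓
Row 2: (2,0)R 3/4 ✓ · (2,1)R 3/7 ✗ · (2,2)B 6/7 ✓ · (2,3)B 8/8 ✓ · (2,4)B 8/8 ✓ · (2,5)B 7/8 ✓ · (2,6)R 0/5 ✗
Row 3: (3,0)R 2/3 ✗ · (3,1)B 2/5 ✗ · (3,2)B 4/5 ✓ · (3,3)B 5/5 ✓ · (3,4)B 5/5 ✓ · (3,5)B 4/5 ✓ · (3,6)B 2/3 ✗
Unsatisfied: (0,1), (1,0), (2,1), (2,6), (3,0), (3,1), (3,6) — 7 in total.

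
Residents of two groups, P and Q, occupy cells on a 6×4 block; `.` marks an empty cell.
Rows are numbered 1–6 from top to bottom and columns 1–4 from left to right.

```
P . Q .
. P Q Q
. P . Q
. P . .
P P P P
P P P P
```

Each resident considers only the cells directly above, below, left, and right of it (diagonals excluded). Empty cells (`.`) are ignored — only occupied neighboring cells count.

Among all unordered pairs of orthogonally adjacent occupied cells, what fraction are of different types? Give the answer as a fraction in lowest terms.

Scan each occupied cell's neighbors to the right and below so each pair is counted once.
From row 1: 0 unlike of 1 pairs (running 0/1).
From row 2: 1 unlike of 4 pairs (running 1/5).
From row 3: 0 unlike of 1 pairs (running 1/6).
From row 4: 0 unlike of 1 pairs (running 1/7).
From row 5: 0 unlike of 7 pairs (running 1/14).
From row 6: 0 unlike of 3 pairs (running 1/17).
Total adjacent occupied pairs: 17; unlike-type pairs: 1.
1/17 is already in lowest terms.

1/17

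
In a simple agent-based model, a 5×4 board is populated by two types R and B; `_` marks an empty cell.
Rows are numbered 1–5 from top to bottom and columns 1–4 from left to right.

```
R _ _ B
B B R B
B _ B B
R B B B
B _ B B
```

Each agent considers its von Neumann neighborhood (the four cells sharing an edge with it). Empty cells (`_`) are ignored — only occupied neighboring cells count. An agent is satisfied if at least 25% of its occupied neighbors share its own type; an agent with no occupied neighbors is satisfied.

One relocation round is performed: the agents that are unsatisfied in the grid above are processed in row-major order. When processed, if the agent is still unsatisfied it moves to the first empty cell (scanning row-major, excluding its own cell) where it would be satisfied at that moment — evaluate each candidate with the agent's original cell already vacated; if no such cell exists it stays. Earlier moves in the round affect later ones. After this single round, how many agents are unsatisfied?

Initially unsatisfied (in order): (1,1), (2,3), (4,1), (5,1).
  (1,1) → (1,3).
  (2,3): now satisfied by earlier moves; stays.
  (4,1) → (1,2).
  (5,1): now satisfied by earlier moves; stays.
Resulting grid:
_ R R B
B B R B
B _ B B
_ B B B
B _ B B
All satisfied now.

0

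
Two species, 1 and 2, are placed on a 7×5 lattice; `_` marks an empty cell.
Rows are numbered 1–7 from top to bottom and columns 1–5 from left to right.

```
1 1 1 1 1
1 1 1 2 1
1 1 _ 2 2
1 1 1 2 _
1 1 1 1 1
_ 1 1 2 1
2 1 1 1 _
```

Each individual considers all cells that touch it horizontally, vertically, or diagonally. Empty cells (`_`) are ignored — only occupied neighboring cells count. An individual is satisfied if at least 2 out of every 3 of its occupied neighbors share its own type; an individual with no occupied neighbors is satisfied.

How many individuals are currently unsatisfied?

7

(1,1)1 3/3 satisfied
(1,2)1 5/5 satisfied
(1,3)1 4/5 satisfied
(1,4)1 4/5 satisfied
(1,5)1 2/3 satisfied
(2,1)1 5/5 satisfied
(2,2)1 7/7 satisfied
(2,3)1 5/7 satisfied
(2,4)2 2/7 not
(2,5)1 2/5 not
(3,1)1 5/5 satisfied
(3,2)1 7/7 satisfied
(3,4)2 3/6 not
(3,5)2 3/4 satisfied
(4,1)1 5/5 satisfied
(4,2)1 7/7 satisfied
(4,3)1 5/7 satisfied
(4,4)2 2/6 not
(5,1)1 4/4 satisfied
(5,2)1 7/7 satisfied
(5,3)1 6/8 satisfied
(5,4)1 5/7 satisfied
(5,5)1 2/4 not
(6,2)1 6/7 satisfied
(6,3)1 7/8 satisfied
(6,4)2 0/7 not
(6,5)1 3/4 satisfied
(7,1)2 0/2 not
(7,2)1 3/4 satisfied
(7,3)1 4/5 satisfied
(7,4)1 3/4 satisfied
Unsatisfied: (2,4), (2,5), (3,4), (4,4), (5,5), (6,4), (7,1) — 7 in total.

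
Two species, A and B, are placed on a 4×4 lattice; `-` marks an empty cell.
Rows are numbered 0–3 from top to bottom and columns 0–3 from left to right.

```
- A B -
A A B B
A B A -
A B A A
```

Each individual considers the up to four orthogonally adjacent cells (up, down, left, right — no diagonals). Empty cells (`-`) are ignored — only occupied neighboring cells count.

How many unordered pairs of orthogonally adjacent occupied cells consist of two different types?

8

Scan each occupied cell's neighbors to the right and below so each pair is counted once.
From row 0: 1 unlike of 3 pairs (running 1/3).
From row 1: 3 unlike of 6 pairs (running 4/9).
From row 2: 2 unlike of 5 pairs (running 6/14).
From row 3: 2 unlike of 3 pairs (running 8/17).
Total adjacent occupied pairs: 17; unlike-type pairs: 8.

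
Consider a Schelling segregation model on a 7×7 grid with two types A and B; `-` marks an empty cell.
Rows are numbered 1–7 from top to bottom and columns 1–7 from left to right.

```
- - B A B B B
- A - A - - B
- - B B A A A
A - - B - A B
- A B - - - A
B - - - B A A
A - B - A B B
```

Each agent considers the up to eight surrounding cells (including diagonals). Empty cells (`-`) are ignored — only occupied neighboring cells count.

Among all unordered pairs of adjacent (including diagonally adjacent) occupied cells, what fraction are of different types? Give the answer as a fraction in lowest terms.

26/49

Scan each occupied cell's neighbors to the right and below (and the two forward diagonals) so each pair is counted once.
From row 1: 5 unlike of 10 pairs (running 5/10).
From row 2: 5 unlike of 6 pairs (running 10/16).
From row 3: 4 unlike of 12 pairs (running 14/28).
From row 4: 2 unlike of 5 pairs (running 16/33).
From row 5: 2 unlike of 4 pairs (running 18/37).
From row 6: 7 unlike of 10 pairs (running 25/47).
From row 7: 1 unlike of 2 pairs (running 26/49).
Total adjacent occupied pairs: 49; unlike-type pairs: 26.
26/49 is already in lowest terms.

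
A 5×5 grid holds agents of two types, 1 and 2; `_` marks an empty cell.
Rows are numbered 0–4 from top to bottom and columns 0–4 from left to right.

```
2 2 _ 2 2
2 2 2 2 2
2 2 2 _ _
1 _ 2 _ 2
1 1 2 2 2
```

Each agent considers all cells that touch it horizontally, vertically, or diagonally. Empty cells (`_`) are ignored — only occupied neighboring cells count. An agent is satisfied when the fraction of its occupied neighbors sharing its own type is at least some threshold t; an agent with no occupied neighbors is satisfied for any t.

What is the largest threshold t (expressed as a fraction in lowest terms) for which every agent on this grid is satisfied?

1/2

Row 0: (0,0)2 3/3 · (0,1)2 4/4 · (0,3)2 4/4 · (0,4)2 3/3
Row 1: (1,0)2 5/5 · (1,1)2 7/7 · (1,2)2 6/6 · (1,3)2 5/5 · (1,4)2 3/3
Row 2: (2,0)2 3/4 · (2,1)2 6/7 · (2,2)2 5/5
Row 3: (3,0)1 2/4 · (3,2)2 4/5 · (3,4)2 2/2
Row 4: (4,0)1 2/2 · (4,1)1 2/4 · (4,2)2 2/3 · (4,3)2 4/4 · (4,4)2 2/2
The smallest same-type fraction is 2/4 at (3,0), which reduces to 1/2. Any threshold above that leaves this agent unsatisfied.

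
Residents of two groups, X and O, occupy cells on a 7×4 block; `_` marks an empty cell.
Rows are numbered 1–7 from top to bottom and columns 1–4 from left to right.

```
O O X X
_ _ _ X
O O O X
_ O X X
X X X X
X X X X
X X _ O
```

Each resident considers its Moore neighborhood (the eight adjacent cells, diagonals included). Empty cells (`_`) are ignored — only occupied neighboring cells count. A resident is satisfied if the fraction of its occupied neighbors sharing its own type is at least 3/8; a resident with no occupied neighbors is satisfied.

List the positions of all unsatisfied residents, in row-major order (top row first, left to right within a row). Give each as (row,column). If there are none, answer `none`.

Row 1: (1,1)O 1/1 satisfied · (1,2)O 1/2 satisfied · (1,3)X 2/3 satisfied · (1,4)X 2/2 satisfied
Row 2: (2,4)X 3/4 satisfied
Row 3: (3,1)O 2/2 satisfied · (3,2)O 3/4 satisfied · (3,3)O 2/6 not · (3,4)X 3/4 satisfied
Row 4: (4,2)O 3/7 satisfied · (4,3)X 5/8 satisfied · (4,4)X 4/5 satisfied
Row 5: (5,1)X 3/4 satisfied · (5,2)X 6/7 satisfied · (5,3)X 7/8 satisfied · (5,4)X 5/5 satisfied
Row 6: (6,1)X 5/5 satisfied · (6,2)X 7/7 satisfied · (6,3)X 6/7 satisfied · (6,4)X 3/4 satisfied
Row 7: (7,1)X 3/3 satisfied · (7,2)X 4/4 satisfied · (7,4)O 0/2 not

(3,3), (7,4)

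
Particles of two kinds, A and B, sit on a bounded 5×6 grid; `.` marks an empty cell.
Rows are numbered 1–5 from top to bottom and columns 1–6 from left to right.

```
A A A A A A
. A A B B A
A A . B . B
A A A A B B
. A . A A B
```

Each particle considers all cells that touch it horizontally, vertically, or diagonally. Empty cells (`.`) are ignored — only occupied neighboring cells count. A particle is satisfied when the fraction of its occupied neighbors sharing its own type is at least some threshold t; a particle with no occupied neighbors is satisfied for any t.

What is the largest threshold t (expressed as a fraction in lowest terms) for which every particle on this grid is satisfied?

(1,1)A 2/2
(1,2)A 4/4
(1,3)A 4/5
(1,4)A 3/5
(1,5)A 3/5
(1,6)A 2/3
(2,2)A 6/6
(2,3)A 5/7
(2,4)B 2/6
(2,5)B 3/7
(2,6)A 2/4
(3,1)A 4/4
(3,2)A 6/6
(3,4)B 3/6
(3,6)B 3/4
(4,1)A 4/4
(4,2)A 5/5
(4,3)A 5/6
(4,4)A 3/5
(4,5)B 4/7
(4,6)B 3/4
(5,2)A 3/3
(5,4)A 3/4
(5,5)A 2/5
(5,6)B 2/3
The smallest same-type fraction is 2/6 at (2,4), which reduces to 1/3. Any threshold above that leaves this particle unsatisfied.

1/3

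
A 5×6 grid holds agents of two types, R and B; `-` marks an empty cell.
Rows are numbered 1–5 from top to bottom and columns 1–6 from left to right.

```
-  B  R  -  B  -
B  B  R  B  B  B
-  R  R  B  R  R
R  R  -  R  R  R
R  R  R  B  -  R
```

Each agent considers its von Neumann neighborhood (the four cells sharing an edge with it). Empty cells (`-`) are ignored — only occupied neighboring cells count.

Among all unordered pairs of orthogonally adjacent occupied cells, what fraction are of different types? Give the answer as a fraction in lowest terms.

Scan each occupied cell's neighbors to the right and below so each pair is counted once.
From row 1: 1 unlike of 4 pairs (running 1/4).
From row 2: 5 unlike of 10 pairs (running 6/14).
From row 3: 3 unlike of 8 pairs (running 9/22).
From row 4: 1 unlike of 7 pairs (running 10/29).
From row 5: 1 unlike of 3 pairs (running 11/32).
Total adjacent occupied pairs: 32; unlike-type pairs: 11.
11/32 is already in lowest terms.

11/32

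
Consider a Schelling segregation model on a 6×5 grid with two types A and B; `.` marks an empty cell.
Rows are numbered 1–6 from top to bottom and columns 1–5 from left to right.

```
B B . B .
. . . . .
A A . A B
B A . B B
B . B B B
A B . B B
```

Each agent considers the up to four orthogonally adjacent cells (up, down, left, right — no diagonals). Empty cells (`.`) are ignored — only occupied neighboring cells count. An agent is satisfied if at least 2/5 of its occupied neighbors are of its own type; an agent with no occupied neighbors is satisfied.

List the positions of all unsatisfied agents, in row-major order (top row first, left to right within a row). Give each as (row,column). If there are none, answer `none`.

(3,4), (4,1), (6,1), (6,2)

(1,1)B 1/1 ok
(1,2)B 1/1 ok
(1,4)B 0/0 ok
(3,1)A 1/2 ok
(3,2)A 2/2 ok
(3,4)A 0/2 unhappy
(3,5)B 1/2 ok
(4,1)B 1/3 unhappy
(4,2)A 1/2 ok
(4,4)B 2/3 ok
(4,5)B 3/3 ok
(5,1)B 1/2 ok
(5,3)B 1/1 ok
(5,4)B 4/4 ok
(5,5)B 3/3 ok
(6,1)A 0/2 unhappy
(6,2)B 0/1 unhappy
(6,4)B 2/2 ok
(6,5)B 2/2 ok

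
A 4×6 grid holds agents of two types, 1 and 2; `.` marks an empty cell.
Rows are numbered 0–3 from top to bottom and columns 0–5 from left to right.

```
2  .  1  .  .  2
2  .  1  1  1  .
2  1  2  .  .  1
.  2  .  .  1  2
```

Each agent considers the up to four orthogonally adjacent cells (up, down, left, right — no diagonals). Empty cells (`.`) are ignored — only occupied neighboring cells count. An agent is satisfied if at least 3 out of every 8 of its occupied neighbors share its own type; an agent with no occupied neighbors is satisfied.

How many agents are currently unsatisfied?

6

(0,0)2 1/1 satisfied
(0,2)1 1/1 satisfied
(0,5)2 0/0 satisfied
(1,0)2 2/2 satisfied
(1,2)1 2/3 satisfied
(1,3)1 2/2 satisfied
(1,4)1 1/1 satisfied
(2,0)2 1/2 satisfied
(2,1)1 0/3 not
(2,2)2 0/2 not
(2,5)1 0/1 not
(3,1)2 0/1 not
(3,4)1 0/1 not
(3,5)2 0/2 not
Unsatisfied: (2,1), (2,2), (2,5), (3,1), (3,4), (3,5) — 6 in total.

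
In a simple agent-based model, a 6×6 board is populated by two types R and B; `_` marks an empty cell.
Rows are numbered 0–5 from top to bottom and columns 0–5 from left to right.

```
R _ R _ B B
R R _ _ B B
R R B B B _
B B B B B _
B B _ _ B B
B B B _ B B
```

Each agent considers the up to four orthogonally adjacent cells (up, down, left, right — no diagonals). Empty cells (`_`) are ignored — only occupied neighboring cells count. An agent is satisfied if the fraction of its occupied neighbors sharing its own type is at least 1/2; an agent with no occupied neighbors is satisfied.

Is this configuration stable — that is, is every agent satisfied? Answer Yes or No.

Yes

Row 0: (0,0)R 1/1 ok · (0,2)R 0/0 ok · (0,4)B 2/2 ok · (0,5)B 2/2 ok
Row 1: (1,0)R 3/3 ok · (1,1)R 2/2 ok · (1,4)B 3/3 ok · (1,5)B 2/2 ok
Row 2: (2,0)R 2/3 ok · (2,1)R 2/4 ok · (2,2)B 2/3 ok · (2,3)B 3/3 ok · (2,4)B 3/3 ok
Row 3: (3,0)B 2/3 ok · (3,1)B 3/4 ok · (3,2)B 3/3 ok · (3,3)B 3/3 ok · (3,4)B 3/3 ok
Row 4: (4,0)B 3/3 ok · (4,1)B 3/3 ok · (4,4)B 3/3 ok · (4,5)B 2/2 ok
Row 5: (5,0)B 2/2 ok · (5,1)B 3/3 ok · (5,2)B 1/1 ok · (5,4)B 2/2 ok · (5,5)B 2/2 ok
All meet the threshold, so the configuration is stable.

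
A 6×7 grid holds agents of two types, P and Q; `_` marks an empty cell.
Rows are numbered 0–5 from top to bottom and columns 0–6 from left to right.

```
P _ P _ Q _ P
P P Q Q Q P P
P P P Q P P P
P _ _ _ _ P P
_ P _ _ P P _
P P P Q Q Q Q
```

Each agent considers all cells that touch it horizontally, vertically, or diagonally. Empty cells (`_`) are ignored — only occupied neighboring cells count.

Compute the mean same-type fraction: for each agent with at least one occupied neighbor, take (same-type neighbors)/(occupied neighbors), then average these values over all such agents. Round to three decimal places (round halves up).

(0,0)P 2/2
(0,2)P 1/3
(0,4)Q 2/3
(0,6)P 2/2
(1,0)P 4/4
(1,1)P 6/7
(1,2)Q 2/6
(1,3)Q 4/7
(1,4)Q 3/6
(1,5)P 5/7
(1,6)P 4/4
(2,0)P 4/4
(2,1)P 5/6
(2,2)P 2/5
(2,3)Q 3/5
(2,4)P 3/6
(2,5)P 6/7
(2,6)P 5/5
(3,0)P 3/3
(3,5)P 6/6
(3,6)P 4/4
(4,1)P 4/4
(4,4)P 2/5
(4,5)P 3/6
(5,0)P 2/2
(5,1)P 3/3
(5,2)P 2/3
(5,3)Q 1/3
(5,4)Q 2/4
(5,5)Q 2/4
(5,6)Q 1/2
Sum over 31 agents: 2/2 + 1/3 + 2/3 + 2/2 + 4/4 + 6/7 + 2/6 + 4/7 + 3/6 + 5/7 + 4/4 + 4/4 + 5/6 + 2/5 + 3/5 + 3/6 + 6/7 + 5/5 + 3/3 + 6/6 + 4/4 + 4/4 + 2/5 + 3/6 + 2/2 + 3/3 + 2/3 + 1/3 + 2/4 + 2/4 + 1/2 = 677/30; mean = 677/30 ÷ 31 = 677/930 = 0.727956… → 0.728.

0.728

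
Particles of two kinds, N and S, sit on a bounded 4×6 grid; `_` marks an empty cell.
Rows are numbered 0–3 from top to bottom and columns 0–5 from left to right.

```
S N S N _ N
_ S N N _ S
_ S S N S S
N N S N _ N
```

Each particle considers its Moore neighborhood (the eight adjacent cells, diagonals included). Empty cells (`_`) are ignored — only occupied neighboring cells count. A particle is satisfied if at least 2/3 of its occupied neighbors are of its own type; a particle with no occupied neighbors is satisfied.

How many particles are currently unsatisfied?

15

Row 0: (0,0)S 1/2 not · (0,1)N 1/4 not · (0,2)S 1/5 not · (0,3)N 2/3 satisfied · (0,5)N 0/1 not
Row 1: (1,1)S 4/6 satisfied · (1,2)N 4/8 not · (1,3)N 3/6 not · (1,5)S 2/3 satisfied
Row 2: (2,1)S 3/6 not · (2,2)S 3/8 not · (2,3)N 3/6 not · (2,4)S 2/6 not · (2,5)S 2/3 satisfied
Row 3: (3,0)N 1/2 not · (3,1)N 1/4 not · (3,2)S 2/5 not · (3,3)N 1/4 not · (3,5)N 0/2 not
Unsatisfied: (0,0), (0,1), (0,2), (0,5), (1,2), (1,3), (2,1), (2,2), (2,3), (2,4), (3,0), (3,1), (3,2), (3,3), (3,5) — 15 in total.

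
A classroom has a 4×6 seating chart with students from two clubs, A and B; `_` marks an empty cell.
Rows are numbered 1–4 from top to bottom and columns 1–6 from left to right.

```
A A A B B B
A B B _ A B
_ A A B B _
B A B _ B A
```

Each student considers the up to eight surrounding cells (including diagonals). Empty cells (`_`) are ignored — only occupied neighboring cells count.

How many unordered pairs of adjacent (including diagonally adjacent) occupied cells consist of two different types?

Scan each occupied cell's neighbors to the right and below (and the two forward diagonals) so each pair is counted once.
From row 1: 9 unlike of 18 pairs (running 9/18).
From row 2: 8 unlike of 12 pairs (running 17/30).
From row 3: 5 unlike of 12 pairs (running 22/42).
From row 4: 3 unlike of 3 pairs (running 25/45).
Total adjacent occupied pairs: 45; unlike-type pairs: 25.

25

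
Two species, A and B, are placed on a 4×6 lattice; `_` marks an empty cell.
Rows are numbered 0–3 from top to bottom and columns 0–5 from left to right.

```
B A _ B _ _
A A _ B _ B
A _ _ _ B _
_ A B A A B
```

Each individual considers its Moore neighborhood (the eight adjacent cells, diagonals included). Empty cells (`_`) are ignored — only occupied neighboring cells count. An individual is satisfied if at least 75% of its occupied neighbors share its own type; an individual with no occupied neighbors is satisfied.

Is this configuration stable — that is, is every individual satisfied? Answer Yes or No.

Row 0: (0,0)B 0/3 unhappy · (0,1)A 2/3 unhappy · (0,3)B 1/1 ok
Row 1: (1,0)A 3/4 ok · (1,1)A 3/4 ok · (1,3)B 2/2 ok · (1,5)B 1/1 ok
Row 2: (2,0)A 3/3 ok · (2,4)B 3/5 unhappy
Row 3: (3,1)A 1/2 unhappy · (3,2)B 0/2 unhappy · (3,3)A 1/3 unhappy · (3,4)A 1/3 unhappy · (3,5)B 1/2 unhappy
For instance (0,0) has only 0/3 same-type neighbors, below 3/4.

No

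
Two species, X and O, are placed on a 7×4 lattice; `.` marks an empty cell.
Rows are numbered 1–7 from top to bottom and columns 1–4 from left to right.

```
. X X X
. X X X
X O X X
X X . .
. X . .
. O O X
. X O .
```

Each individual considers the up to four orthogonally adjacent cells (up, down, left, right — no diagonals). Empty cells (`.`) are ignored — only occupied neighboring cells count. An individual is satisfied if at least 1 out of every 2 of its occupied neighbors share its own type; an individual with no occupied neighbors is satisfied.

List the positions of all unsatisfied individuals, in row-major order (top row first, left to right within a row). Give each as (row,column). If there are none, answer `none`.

Row 1: (1,2)X 2/2 ok · (1,3)X 3/3 ok · (1,4)X 2/2 ok
Row 2: (2,2)X 2/3 ok · (2,3)X 4/4 ok · (2,4)X 3/3 ok
Row 3: (3,1)X 1/2 ok · (3,2)O 0/4 unhappy · (3,3)X 2/3 ok · (3,4)X 2/2 ok
Row 4: (4,1)X 2/2 ok · (4,2)X 2/3 ok
Row 5: (5,2)X 1/2 ok
Row 6: (6,2)O 1/3 unhappy · (6,3)O 2/3 ok · (6,4)X 0/1 unhappy
Row 7: (7,2)X 0/2 unhappy · (7,3)O 1/2 ok

(3,2), (6,2), (6,4), (7,2)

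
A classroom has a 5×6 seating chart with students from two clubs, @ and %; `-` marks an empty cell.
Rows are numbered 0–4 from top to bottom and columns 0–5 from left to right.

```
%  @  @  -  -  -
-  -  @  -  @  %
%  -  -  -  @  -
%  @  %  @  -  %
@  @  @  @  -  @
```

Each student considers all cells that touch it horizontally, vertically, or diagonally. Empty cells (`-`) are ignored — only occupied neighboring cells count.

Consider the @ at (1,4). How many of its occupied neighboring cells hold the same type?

1

Occupied neighbors of (1,4): (1,5)=%, (2,4)=@.
Same type (@): 1 of 2.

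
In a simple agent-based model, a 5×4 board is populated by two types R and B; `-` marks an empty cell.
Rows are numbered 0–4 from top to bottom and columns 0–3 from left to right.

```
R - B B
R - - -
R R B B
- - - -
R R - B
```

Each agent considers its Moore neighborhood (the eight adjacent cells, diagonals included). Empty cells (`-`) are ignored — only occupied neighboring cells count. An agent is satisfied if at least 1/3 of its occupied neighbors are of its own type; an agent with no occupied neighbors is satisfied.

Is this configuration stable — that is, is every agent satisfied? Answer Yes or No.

Row 0: (0,0)R 1/1 ✓ · (0,2)B 1/1 ✓ · (0,3)B 1/1 ✓
Row 1: (1,0)R 3/3 ✓
Row 2: (2,0)R 2/2 ✓ · (2,1)R 2/3 ✓ · (2,2)B 1/2 ✓ · (2,3)B 1/1 ✓
Row 4: (4,0)R 1/1 ✓ · (4,1)R 1/1 ✓ · (4,3)B 0/0 ✓
All meet the threshold, so the configuration is stable.

Yes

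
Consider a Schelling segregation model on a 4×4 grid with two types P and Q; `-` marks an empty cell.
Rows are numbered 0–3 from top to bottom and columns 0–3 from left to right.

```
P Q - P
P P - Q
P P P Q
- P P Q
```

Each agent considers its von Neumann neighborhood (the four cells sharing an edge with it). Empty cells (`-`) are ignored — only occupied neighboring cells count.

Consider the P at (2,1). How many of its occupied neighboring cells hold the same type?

Occupied neighbors of (2,1): (1,1)=P, (3,1)=P, (2,0)=P, (2,2)=P.
Same type (P): 4 of 4.

4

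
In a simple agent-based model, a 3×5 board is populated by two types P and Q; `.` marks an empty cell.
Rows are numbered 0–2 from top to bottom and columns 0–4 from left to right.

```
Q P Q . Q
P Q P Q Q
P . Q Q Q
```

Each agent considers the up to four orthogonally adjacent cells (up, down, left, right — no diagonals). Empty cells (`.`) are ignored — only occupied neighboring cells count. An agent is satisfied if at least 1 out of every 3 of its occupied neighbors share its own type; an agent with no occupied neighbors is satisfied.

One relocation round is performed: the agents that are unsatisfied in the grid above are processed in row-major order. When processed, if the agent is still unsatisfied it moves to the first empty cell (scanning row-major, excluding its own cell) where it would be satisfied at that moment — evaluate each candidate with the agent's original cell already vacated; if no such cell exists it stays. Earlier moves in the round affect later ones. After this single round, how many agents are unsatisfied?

0

Initially unsatisfied (in order): (0,0), (0,1), (0,2), (1,1), (1,2).
  (0,0) → (0,3).
  (0,1) → (0,0).
  (0,2): now satisfied by earlier moves; stays.
  (1,1) → (0,1).
  (1,2) → (1,1).
Resulting grid:
P Q Q Q Q
P P . Q Q
P . Q Q Q
All satisfied now.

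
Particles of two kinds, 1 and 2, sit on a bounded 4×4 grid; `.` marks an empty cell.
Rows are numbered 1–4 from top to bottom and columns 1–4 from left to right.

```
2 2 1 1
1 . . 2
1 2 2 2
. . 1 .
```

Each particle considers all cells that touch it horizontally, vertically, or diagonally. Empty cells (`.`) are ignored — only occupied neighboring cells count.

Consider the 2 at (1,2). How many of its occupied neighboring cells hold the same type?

Occupied neighbors of (1,2): (1,1)=2, (1,3)=1, (2,1)=1.
Same type (2): 1 of 3.

1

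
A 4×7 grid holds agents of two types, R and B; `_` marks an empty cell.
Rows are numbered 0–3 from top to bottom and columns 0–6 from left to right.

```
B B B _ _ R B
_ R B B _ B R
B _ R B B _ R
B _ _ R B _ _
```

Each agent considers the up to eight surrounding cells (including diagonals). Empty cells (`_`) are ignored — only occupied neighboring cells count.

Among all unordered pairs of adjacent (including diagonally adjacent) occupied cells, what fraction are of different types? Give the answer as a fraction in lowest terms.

Scan each occupied cell's neighbors to the right and below (and the two forward diagonals) so each pair is counted once.
From row 0: 6 unlike of 13 pairs (running 6/13).
From row 1: 6 unlike of 13 pairs (running 12/26).
From row 2: 3 unlike of 8 pairs (running 15/34).
From row 3: 1 unlike of 1 pairs (running 16/35).
Total adjacent occupied pairs: 35; unlike-type pairs: 16.
16/35 is already in lowest terms.

16/35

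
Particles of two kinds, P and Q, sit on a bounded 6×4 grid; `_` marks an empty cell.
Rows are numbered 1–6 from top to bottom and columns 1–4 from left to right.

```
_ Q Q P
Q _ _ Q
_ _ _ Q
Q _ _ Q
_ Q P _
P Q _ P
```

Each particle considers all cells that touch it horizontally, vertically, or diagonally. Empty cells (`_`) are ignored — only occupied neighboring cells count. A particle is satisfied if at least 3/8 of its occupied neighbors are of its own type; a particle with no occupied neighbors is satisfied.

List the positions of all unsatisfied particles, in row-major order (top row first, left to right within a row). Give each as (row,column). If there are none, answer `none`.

(1,4), (5,3), (6,1), (6,2)

(1,2)Q 2/2 ✓
(1,3)Q 2/3 ✓
(1,4)P 0/2 ✗
(2,1)Q 1/1 ✓
(2,4)Q 2/3 ✓
(3,4)Q 2/2 ✓
(4,1)Q 1/1 ✓
(4,4)Q 1/2 ✓
(5,2)Q 2/4 ✓
(5,3)P 1/4 ✗
(6,1)P 0/2 ✗
(6,2)Q 1/3 ✗
(6,4)P 1/1 ✓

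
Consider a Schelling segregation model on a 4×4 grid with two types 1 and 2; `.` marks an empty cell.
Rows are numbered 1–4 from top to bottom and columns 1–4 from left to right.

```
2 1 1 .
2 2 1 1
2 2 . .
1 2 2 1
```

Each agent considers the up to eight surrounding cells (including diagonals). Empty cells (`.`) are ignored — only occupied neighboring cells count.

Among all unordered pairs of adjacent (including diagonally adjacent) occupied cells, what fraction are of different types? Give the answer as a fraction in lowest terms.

Scan each occupied cell's neighbors to the right and below (and the two forward diagonals) so each pair is counted once.
Row 1: 2(1,1)–1(1,2)≠ 2(1,1)–2(2,1)= 2(1,1)–2(2,2)= 1(1,2)–1(1,3)= 1(1,2)–2(2,2)≠ 1(1,2)–1(2,3)= 1(1,2)–2(2,1)≠ 1(1,3)–1(2,3)= 1(1,3)–1(2,4)= 1(1,3)–2(2,2)≠  → 4/10 unlike.
Row 2: 2(2,1)–2(2,2)= 2(2,1)–2(3,1)= 2(2,1)–2(3,2)= 2(2,2)–1(2,3)≠ 2(2,2)–2(3,2)= 2(2,2)–2(3,1)= 1(2,3)–1(2,4)= 1(2,3)–2(3,2)≠  → 2/8 unlike.
Row 3: 2(3,1)–2(3,2)= 2(3,1)–1(4,1)≠ 2(3,1)–2(4,2)= 2(3,2)–2(4,2)= 2(3,2)–2(4,3)= 2(3,2)–1(4,1)≠  → 2/6 unlike.
Row 4: 1(4,1)–2(4,2)≠ 2(4,2)–2(4,3)= 2(4,3)–1(4,4)≠  → 2/3 unlike.
Total adjacent occupied pairs: 27; unlike-type pairs: 10.
10/27 is already in lowest terms.

10/27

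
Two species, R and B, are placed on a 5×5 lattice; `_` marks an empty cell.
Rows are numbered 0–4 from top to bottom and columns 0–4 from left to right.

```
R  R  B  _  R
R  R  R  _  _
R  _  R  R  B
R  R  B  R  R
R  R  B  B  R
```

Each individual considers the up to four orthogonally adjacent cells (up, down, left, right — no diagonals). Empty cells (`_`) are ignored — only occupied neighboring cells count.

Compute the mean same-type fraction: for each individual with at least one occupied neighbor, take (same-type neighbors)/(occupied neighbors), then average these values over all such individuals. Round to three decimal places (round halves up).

0.646

(0,0)R 2/2
(0,1)R 2/3
(0,2)B 0/2
(0,4)R — no occupied neighbors
(1,0)R 3/3
(1,1)R 3/3
(1,2)R 2/3
(2,0)R 2/2
(2,2)R 2/3
(2,3)R 2/3
(2,4)B 0/2
(3,0)R 3/3
(3,1)R 2/3
(3,2)B 1/4
(3,3)R 2/4
(3,4)R 2/3
(4,0)R 2/2
(4,1)R 2/3
(4,2)B 2/3
(4,3)B 1/3
(4,4)R 1/2
Sum over 20 individuals: 2/2 + 2/3 + 0/2 + 3/3 + 3/3 + 2/3 + 2/2 + 2/3 + 2/3 + 0/2 + 3/3 + 2/3 + 1/4 + 2/4 + 2/3 + 2/2 + 2/3 + 2/3 + 1/3 + 1/2 = 155/12; mean = 155/12 ÷ 20 = 31/48 = 0.645833… → 0.646.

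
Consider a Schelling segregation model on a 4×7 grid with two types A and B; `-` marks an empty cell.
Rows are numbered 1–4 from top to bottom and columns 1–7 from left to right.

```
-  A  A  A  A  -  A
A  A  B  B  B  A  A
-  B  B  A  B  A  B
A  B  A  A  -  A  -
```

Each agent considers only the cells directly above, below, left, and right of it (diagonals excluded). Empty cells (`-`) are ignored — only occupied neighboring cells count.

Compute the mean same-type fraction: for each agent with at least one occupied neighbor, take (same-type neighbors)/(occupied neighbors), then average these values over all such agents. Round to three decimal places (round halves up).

Row 1: (1,2)A 2/2 · (1,3)A 2/3 · (1,4)A 2/3 · (1,5)A 1/2 · (1,7)A 1/1
Row 2: (2,1)A 1/1 · (2,2)A 2/4 · (2,3)B 2/4 · (2,4)B 2/4 · (2,5)B 2/4 · (2,6)A 2/3 · (2,7)A 2/3
Row 3: (3,2)B 2/3 · (3,3)B 2/4 · (3,4)A 1/4 · (3,5)B 1/3 · (3,6)A 2/4 · (3,7)B 0/2
Row 4: (4,1)A 0/1 · (4,2)B 1/3 · (4,3)A 1/3 · (4,4)A 2/2 · (4,6)A 1/1
Sum over 23 agents: 2/2 + 2/3 + 2/3 + 1/2 + 1/1 + 1/1 + 2/4 + 2/4 + 2/4 + 2/4 + 2/3 + 2/3 + 2/3 + 2/4 + 1/4 + 1/3 + 2/4 + 0/2 + 0/1 + 1/3 + 1/3 + 2/2 + 1/1 = 157/12; mean = 157/12 ÷ 23 = 157/276 = 0.568840… → 0.569.

0.569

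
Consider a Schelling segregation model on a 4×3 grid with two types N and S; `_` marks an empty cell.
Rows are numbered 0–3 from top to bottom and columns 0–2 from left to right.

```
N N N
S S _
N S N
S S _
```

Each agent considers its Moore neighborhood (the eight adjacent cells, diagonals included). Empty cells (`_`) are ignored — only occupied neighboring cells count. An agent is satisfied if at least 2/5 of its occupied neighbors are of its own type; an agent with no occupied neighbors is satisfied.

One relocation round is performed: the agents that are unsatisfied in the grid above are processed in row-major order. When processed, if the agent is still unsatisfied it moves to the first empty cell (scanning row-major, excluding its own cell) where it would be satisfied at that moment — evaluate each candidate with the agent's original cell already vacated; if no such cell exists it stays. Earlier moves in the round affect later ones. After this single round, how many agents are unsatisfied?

Initially unsatisfied (in order): (0,0), (1,1), (2,0), (2,2).
  (0,0) → (1,2).
  (1,1) → (0,0).
  (2,0) → (1,1).
  (2,2): now satisfied by earlier moves; stays.
Resulting grid:
S N N
S N N
_ S N
S S _
Unsatisfied now: (0,0).

1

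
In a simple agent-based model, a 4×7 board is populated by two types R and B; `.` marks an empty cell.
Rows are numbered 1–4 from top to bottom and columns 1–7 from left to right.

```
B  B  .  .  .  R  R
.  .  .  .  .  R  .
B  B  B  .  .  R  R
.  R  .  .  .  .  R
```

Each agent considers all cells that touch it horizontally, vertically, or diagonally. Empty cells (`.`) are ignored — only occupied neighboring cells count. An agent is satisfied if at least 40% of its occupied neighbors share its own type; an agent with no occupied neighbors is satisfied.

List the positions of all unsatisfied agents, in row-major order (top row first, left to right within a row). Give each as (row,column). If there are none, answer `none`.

Row 1: (1,1)B 1/1 ok · (1,2)B 1/1 ok · (1,6)R 2/2 ok · (1,7)R 2/2 ok
Row 2: (2,6)R 4/4 ok
Row 3: (3,1)B 1/2 ok · (3,2)B 2/3 ok · (3,3)B 1/2 ok · (3,6)R 3/3 ok · (3,7)R 3/3 ok
Row 4: (4,2)R 0/3 unhappy · (4,7)R 2/2 ok

(4,2)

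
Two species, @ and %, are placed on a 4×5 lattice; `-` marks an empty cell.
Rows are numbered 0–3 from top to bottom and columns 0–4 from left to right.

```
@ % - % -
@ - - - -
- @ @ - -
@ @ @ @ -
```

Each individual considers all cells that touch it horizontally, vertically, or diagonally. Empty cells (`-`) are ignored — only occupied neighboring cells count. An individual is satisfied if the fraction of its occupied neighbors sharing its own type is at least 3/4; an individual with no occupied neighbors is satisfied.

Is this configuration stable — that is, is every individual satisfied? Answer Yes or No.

Row 0: (0,0)@ 1/2 ✗ · (0,1)% 0/2 ✗ · (0,3)% 0/0 ✓
Row 1: (1,0)@ 2/3 ✗
Row 2: (2,1)@ 5/5 ✓ · (2,2)@ 4/4 ✓
Row 3: (3,0)@ 2/2 ✓ · (3,1)@ 4/4 ✓ · (3,2)@ 4/4 ✓ · (3,3)@ 2/2 ✓
For instance (0,0) has only 1/2 same-type neighbors, below 3/4.

No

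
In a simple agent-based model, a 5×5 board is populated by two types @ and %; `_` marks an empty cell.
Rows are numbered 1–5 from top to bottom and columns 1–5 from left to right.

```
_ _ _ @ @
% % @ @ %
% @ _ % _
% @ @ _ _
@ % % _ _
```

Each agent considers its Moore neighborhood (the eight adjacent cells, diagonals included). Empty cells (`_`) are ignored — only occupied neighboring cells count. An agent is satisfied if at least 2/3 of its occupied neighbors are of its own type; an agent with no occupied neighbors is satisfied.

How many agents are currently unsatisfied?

13

Row 1: (1,4)@ 3/4 satisfied · (1,5)@ 2/3 satisfied
Row 2: (2,1)% 2/3 satisfied · (2,2)% 2/4 not · (2,3)@ 3/5 not · (2,4)@ 3/5 not · (2,5)% 1/4 not
Row 3: (3,1)% 3/5 not · (3,2)@ 3/7 not · (3,4)% 1/4 not
Row 4: (4,1)% 2/5 not · (4,2)@ 3/7 not · (4,3)@ 2/5 not
Row 5: (5,1)@ 1/3 not · (5,2)% 2/5 not · (5,3)% 1/3 not
Unsatisfied: (2,2), (2,3), (2,4), (2,5), (3,1), (3,2), (3,4), (4,1), (4,2), (4,3), (5,1), (5,2), (5,3) — 13 in total.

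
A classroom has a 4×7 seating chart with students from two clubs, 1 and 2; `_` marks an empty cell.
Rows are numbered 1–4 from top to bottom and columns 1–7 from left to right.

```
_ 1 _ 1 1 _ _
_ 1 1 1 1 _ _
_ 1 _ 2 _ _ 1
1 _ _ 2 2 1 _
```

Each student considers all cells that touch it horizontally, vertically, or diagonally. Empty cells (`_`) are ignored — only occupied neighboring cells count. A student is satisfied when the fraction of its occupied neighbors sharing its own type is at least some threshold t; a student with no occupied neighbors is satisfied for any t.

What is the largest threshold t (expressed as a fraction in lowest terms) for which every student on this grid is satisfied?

(1,2)1 2/2
(1,4)1 4/4
(1,5)1 3/3
(2,2)1 3/3
(2,3)1 5/6
(2,4)1 4/5
(2,5)1 3/4
(3,2)1 3/3
(3,4)2 2/5
(3,7)1 1/1
(4,1)1 1/1
(4,4)2 2/2
(4,5)2 2/3
(4,6)1 1/2
The smallest same-type fraction is 2/5 at (3,4), which reduces to 2/5. Any threshold above that leaves this student unsatisfied.

2/5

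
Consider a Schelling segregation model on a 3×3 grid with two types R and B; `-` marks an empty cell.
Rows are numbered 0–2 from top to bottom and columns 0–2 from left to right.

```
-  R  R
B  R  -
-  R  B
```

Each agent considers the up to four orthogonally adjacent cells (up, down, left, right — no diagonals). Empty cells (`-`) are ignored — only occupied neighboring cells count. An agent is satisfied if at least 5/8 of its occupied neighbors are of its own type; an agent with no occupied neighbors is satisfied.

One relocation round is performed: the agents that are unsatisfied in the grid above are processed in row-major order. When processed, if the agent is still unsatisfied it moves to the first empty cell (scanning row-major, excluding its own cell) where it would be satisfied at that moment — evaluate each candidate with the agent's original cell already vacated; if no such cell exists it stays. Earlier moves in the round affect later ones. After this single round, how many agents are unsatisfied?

1

Initially unsatisfied (in order): (1,0), (2,1), (2,2).
  (1,0): no empty cell satisfies it; stays.
  (2,1) → (1,2).
  (2,2) → (2,0).
Resulting grid:
- R R
B R R
B - -
Unsatisfied now: (1,0).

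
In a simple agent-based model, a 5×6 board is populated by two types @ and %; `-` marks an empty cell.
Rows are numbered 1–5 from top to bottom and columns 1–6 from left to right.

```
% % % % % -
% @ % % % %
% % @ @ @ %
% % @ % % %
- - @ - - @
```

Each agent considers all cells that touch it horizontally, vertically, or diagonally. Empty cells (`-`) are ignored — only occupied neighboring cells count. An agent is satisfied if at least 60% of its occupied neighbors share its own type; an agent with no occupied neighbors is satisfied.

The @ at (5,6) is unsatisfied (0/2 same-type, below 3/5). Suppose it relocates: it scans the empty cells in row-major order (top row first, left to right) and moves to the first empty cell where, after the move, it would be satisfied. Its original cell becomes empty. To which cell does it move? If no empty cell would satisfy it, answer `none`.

none

Vacating (5,6). Empty cells in order:
  (1,6): 0/3 same-type → still unsatisfied.
  (5,1): 0/2 same-type → still unsatisfied.
  (5,2): 2/4 same-type → still unsatisfied.
  (5,4): 2/4 same-type → still unsatisfied.
  (5,5): 0/3 same-type → still unsatisfied.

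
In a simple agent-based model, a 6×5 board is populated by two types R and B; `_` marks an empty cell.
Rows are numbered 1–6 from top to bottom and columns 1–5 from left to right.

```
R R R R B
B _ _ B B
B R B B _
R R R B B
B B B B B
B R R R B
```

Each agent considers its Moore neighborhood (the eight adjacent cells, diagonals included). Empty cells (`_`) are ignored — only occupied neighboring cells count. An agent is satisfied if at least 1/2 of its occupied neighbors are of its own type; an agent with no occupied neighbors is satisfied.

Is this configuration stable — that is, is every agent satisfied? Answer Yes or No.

No

Row 1: (1,1)R 1/2 ok · (1,2)R 2/3 ok · (1,3)R 2/3 ok · (1,4)R 1/4 unhappy · (1,5)B 2/3 ok
Row 2: (2,1)B 1/4 unhappy · (2,4)B 4/6 ok · (2,5)B 3/4 ok
Row 3: (3,1)B 1/4 unhappy · (3,2)R 3/6 ok · (3,3)B 3/6 ok · (3,4)B 5/6 ok
Row 4: (4,1)R 2/5 unhappy · (4,2)R 3/8 unhappy · (4,3)R 2/8 unhappy · (4,4)B 6/7 ok · (4,5)B 4/4 ok
Row 5: (5,1)B 2/5 unhappy · (5,2)B 3/8 unhappy · (5,3)B 3/8 unhappy · (5,4)B 5/8 ok · (5,5)B 4/5 ok
Row 6: (6,1)B 2/3 ok · (6,2)R 1/5 unhappy · (6,3)R 2/5 unhappy · (6,4)R 1/5 unhappy · (6,5)B 2/3 ok
For instance (1,4) has only 1/4 same-type neighbors, below 1/2.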